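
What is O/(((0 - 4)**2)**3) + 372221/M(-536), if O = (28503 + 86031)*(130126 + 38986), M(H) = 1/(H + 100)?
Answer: -40335252023/256 ≈ -1.5756e+8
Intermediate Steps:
M(H) = 1/(100 + H)
O = 19369073808 (O = 114534*169112 = 19369073808)
O/(((0 - 4)**2)**3) + 372221/M(-536) = 19369073808/(((0 - 4)**2)**3) + 372221/(1/(100 - 536)) = 19369073808/(((-4)**2)**3) + 372221/(1/(-436)) = 19369073808/(16**3) + 372221/(-1/436) = 19369073808/4096 + 372221*(-436) = 19369073808*(1/4096) - 162288356 = 1210567113/256 - 162288356 = -40335252023/256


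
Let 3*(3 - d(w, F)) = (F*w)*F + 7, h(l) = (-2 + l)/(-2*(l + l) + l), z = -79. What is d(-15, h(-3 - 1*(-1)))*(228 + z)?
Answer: 3874/9 ≈ 430.44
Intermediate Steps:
h(l) = -(-2 + l)/(3*l) (h(l) = (-2 + l)/(-4*l + l) = (-2 + l)/((-3*l)) = (-2 + l)*(-1/(3*l)) = -(-2 + l)/(3*l))
d(w, F) = ⅔ - w*F²/3 (d(w, F) = 3 - ((F*w)*F + 7)/3 = 3 - (w*F² + 7)/3 = 3 - (7 + w*F²)/3 = 3 + (-7/3 - w*F²/3) = ⅔ - w*F²/3)
d(-15, h(-3 - 1*(-1)))*(228 + z) = (⅔ - ⅓*(-15)*((2 - (-3 - 1*(-1)))/(3*(-3 - 1*(-1))))²)*(228 - 79) = (⅔ - ⅓*(-15)*((2 - (-3 + 1))/(3*(-3 + 1)))²)*149 = (⅔ - ⅓*(-15)*((⅓)*(2 - 1*(-2))/(-2))²)*149 = (⅔ - ⅓*(-15)*((⅓)*(-½)*(2 + 2))²)*149 = (⅔ - ⅓*(-15)*((⅓)*(-½)*4)²)*149 = (⅔ - ⅓*(-15)*(-⅔)²)*149 = (⅔ - ⅓*(-15)*4/9)*149 = (⅔ + 20/9)*149 = (26/9)*149 = 3874/9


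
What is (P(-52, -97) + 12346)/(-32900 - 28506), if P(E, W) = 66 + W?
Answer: -12315/61406 ≈ -0.20055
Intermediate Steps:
(P(-52, -97) + 12346)/(-32900 - 28506) = ((66 - 97) + 12346)/(-32900 - 28506) = (-31 + 12346)/(-61406) = 12315*(-1/61406) = -12315/61406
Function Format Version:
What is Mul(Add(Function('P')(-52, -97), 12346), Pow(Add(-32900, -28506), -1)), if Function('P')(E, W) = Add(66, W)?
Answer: Rational(-12315, 61406) ≈ -0.20055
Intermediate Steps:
Mul(Add(Function('P')(-52, -97), 12346), Pow(Add(-32900, -28506), -1)) = Mul(Add(Add(66, -97), 12346), Pow(Add(-32900, -28506), -1)) = Mul(Add(-31, 12346), Pow(-61406, -1)) = Mul(12315, Rational(-1, 61406)) = Rational(-12315, 61406)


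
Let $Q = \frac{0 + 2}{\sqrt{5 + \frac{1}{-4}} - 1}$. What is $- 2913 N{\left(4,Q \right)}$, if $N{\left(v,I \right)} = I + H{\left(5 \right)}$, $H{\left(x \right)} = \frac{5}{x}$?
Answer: $- \frac{22333}{5} - \frac{3884 \sqrt{19}}{5} \approx -7852.6$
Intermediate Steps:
$Q = \frac{2}{-1 + \frac{\sqrt{19}}{2}}$ ($Q = \frac{2}{\sqrt{5 - \frac{1}{4}} - 1} = \frac{2}{\sqrt{\frac{19}{4}} - 1} = \frac{2}{\frac{\sqrt{19}}{2} - 1} = \frac{2}{-1 + \frac{\sqrt{19}}{2}} \approx 1.6957$)
$N{\left(v,I \right)} = 1 + I$ ($N{\left(v,I \right)} = I + \frac{5}{5} = I + 5 \cdot \frac{1}{5} = I + 1 = 1 + I$)
$- 2913 N{\left(4,Q \right)} = - 2913 \left(1 + \left(\frac{8}{15} + \frac{4 \sqrt{19}}{15}\right)\right) = - 2913 \left(\frac{23}{15} + \frac{4 \sqrt{19}}{15}\right) = - \frac{22333}{5} - \frac{3884 \sqrt{19}}{5}$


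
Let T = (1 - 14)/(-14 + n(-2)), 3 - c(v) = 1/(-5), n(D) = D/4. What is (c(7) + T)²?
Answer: 352836/21025 ≈ 16.782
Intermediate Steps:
n(D) = D/4 (n(D) = D*(¼) = D/4)
c(v) = 16/5 (c(v) = 3 - 1/(-5) = 3 - 1*(-⅕) = 3 + ⅕ = 16/5)
T = 26/29 (T = (1 - 14)/(-14 + (¼)*(-2)) = -13/(-14 - ½) = -13/(-29/2) = -13*(-2/29) = 26/29 ≈ 0.89655)
(c(7) + T)² = (16/5 + 26/29)² = (594/145)² = 352836/21025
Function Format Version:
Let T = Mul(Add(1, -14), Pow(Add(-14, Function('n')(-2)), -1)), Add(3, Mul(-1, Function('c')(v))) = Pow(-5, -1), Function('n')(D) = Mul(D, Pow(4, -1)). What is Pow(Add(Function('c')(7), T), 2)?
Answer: Rational(352836, 21025) ≈ 16.782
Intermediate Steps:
Function('n')(D) = Mul(Rational(1, 4), D) (Function('n')(D) = Mul(D, Rational(1, 4)) = Mul(Rational(1, 4), D))
Function('c')(v) = Rational(16, 5) (Function('c')(v) = Add(3, Mul(-1, Pow(-5, -1))) = Add(3, Mul(-1, Rational(-1, 5))) = Add(3, Rational(1, 5)) = Rational(16, 5))
T = Rational(26, 29) (T = Mul(Add(1, -14), Pow(Add(-14, Mul(Rational(1, 4), -2)), -1)) = Mul(-13, Pow(Add(-14, Rational(-1, 2)), -1)) = Mul(-13, Pow(Rational(-29, 2), -1)) = Mul(-13, Rational(-2, 29)) = Rational(26, 29) ≈ 0.89655)
Pow(Add(Function('c')(7), T), 2) = Pow(Add(Rational(16, 5), Rational(26, 29)), 2) = Pow(Rational(594, 145), 2) = Rational(352836, 21025)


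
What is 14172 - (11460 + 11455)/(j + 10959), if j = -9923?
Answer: 14659277/1036 ≈ 14150.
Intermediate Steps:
14172 - (11460 + 11455)/(j + 10959) = 14172 - (11460 + 11455)/(-9923 + 10959) = 14172 - 22915/1036 = 14659277/1036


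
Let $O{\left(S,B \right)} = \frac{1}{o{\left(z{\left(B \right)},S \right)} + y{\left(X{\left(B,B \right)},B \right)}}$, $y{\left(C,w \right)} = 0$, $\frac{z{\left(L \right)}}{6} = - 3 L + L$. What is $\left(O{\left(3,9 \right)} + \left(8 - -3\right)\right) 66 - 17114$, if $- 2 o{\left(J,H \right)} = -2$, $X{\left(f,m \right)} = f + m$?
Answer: $-16322$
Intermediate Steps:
$z{\left(L \right)} = - 12 L$ ($z{\left(L \right)} = 6 \left(- 3 L + L\right) = 6 \left(- 2 L\right) = - 12 L$)
$o{\left(J,H \right)} = 1$ ($o{\left(J,H \right)} = \left(- \frac{1}{2}\right) \left(-2\right) = 1$)
$O{\left(S,B \right)} = 1$ ($O{\left(S,B \right)} = \frac{1}{1 + 0} = 1^{-1} = 1$)
$\left(O{\left(3,9 \right)} + \left(8 - -3\right)\right) 66 - 17114 = \left(1 + \left(8 - -3\right)\right) 66 - 17114 = \left(1 + \left(8 + 3\right)\right) 66 - 17114 = \left(1 + 11\right) 66 - 17114 = 12 \cdot 66 - 17114 = 792 - 17114 = -16322$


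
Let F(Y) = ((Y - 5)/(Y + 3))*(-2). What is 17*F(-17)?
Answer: -374/7 ≈ -53.429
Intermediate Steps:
F(Y) = -2*(-5 + Y)/(3 + Y) (F(Y) = ((-5 + Y)/(3 + Y))*(-2) = -2*(-5 + Y)/(3 + Y))
17*F(-17) = 17*(2*(5 - 1*(-17))/(3 - 17)) = 17*(2*(5 + 17)/(-14)) = 17*(2*(-1/14)*22) = 17*(-22/7) = -374/7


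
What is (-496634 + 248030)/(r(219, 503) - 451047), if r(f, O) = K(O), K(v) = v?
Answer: 62151/112636 ≈ 0.55179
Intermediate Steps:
r(f, O) = O
(-496634 + 248030)/(r(219, 503) - 451047) = (-496634 + 248030)/(503 - 451047) = -248604/(-450544) = -248604*(-1/450544) = 62151/112636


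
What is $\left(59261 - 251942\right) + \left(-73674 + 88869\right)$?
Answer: $-177486$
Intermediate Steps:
$\left(59261 - 251942\right) + \left(-73674 + 88869\right) = -192681 + 15195 = -177486$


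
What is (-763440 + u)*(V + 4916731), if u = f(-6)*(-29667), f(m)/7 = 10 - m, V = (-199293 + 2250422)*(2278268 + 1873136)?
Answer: -34793802401934307968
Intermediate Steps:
V = 8515065135116 (V = 2051129*4151404 = 8515065135116)
f(m) = 70 - 7*m (f(m) = 7*(10 - m) = 70 - 7*m)
u = -3322704 (u = (70 - 7*(-6))*(-29667) = (70 + 42)*(-29667) = 112*(-29667) = -3322704)
(-763440 + u)*(V + 4916731) = (-763440 - 3322704)*(8515065135116 + 4916731) = -4086144*8515070051847 = -34793802401934307968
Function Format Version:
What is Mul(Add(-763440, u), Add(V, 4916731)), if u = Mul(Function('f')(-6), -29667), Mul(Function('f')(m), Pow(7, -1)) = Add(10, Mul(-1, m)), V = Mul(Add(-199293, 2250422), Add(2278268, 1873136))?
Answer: -34793802401934307968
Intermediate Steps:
V = 8515065135116 (V = Mul(2051129, 4151404) = 8515065135116)
Function('f')(m) = Add(70, Mul(-7, m)) (Function('f')(m) = Mul(7, Add(10, Mul(-1, m))) = Add(70, Mul(-7, m)))
u = -3322704 (u = Mul(Add(70, Mul(-7, -6)), -29667) = Mul(Add(70, 42), -29667) = Mul(112, -29667) = -3322704)
Mul(Add(-763440, u), Add(V, 4916731)) = Mul(Add(-763440, -3322704), Add(8515065135116, 4916731)) = Mul(-4086144, 8515070051847) = -34793802401934307968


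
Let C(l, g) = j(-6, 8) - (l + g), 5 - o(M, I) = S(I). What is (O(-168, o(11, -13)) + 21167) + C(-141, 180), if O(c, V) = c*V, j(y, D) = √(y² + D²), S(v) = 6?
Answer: 21306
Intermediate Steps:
o(M, I) = -1 (o(M, I) = 5 - 1*6 = 5 - 6 = -1)
j(y, D) = √(D² + y²)
C(l, g) = 10 - g - l (C(l, g) = √(8² + (-6)²) - (l + g) = √(64 + 36) - (g + l) = √100 + (-g - l) = 10 + (-g - l) = 10 - g - l)
O(c, V) = V*c
(O(-168, o(11, -13)) + 21167) + C(-141, 180) = (-1*(-168) + 21167) + (10 - 1*180 - 1*(-141)) = (168 + 21167) + (10 - 180 + 141) = 21335 - 29 = 21306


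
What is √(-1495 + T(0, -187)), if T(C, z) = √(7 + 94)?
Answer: √(-1495 + √101) ≈ 38.535*I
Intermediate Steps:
T(C, z) = √101
√(-1495 + T(0, -187)) = √(-1495 + √101)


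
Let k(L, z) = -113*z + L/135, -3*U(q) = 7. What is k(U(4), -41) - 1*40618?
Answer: -14573932/405 ≈ -35985.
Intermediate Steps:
U(q) = -7/3 (U(q) = -1/3*7 = -7/3)
k(L, z) = -113*z + L/135 (k(L, z) = -113*z + L*(1/135) = -113*z + L/135)
k(U(4), -41) - 1*40618 = (-113*(-41) + (1/135)*(-7/3)) - 1*40618 = (4633 - 7/405) - 40618 = 1876358/405 - 40618 = -14573932/405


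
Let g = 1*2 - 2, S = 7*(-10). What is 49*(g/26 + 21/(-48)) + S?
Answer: -1463/16 ≈ -91.438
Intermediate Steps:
S = -70
g = 0 (g = 2 - 2 = 0)
49*(g/26 + 21/(-48)) + S = 49*(0/26 + 21/(-48)) - 70 = 49*(0*(1/26) + 21*(-1/48)) - 70 = 49*(0 - 7/16) - 70 = 49*(-7/16) - 70 = -343/16 - 70 = -1463/16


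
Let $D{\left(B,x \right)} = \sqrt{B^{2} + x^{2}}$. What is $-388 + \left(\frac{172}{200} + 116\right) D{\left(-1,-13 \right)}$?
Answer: $-388 + \frac{5843 \sqrt{170}}{50} \approx 1135.7$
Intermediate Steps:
$-388 + \left(\frac{172}{200} + 116\right) D{\left(-1,-13 \right)} = -388 + \left(\frac{172}{200} + 116\right) \sqrt{\left(-1\right)^{2} + \left(-13\right)^{2}} = -388 + \left(172 \cdot \frac{1}{200} + 116\right) \sqrt{1 + 169} = -388 + \left(\frac{43}{50} + 116\right) \sqrt{170} = -388 + \frac{5843 \sqrt{170}}{50}$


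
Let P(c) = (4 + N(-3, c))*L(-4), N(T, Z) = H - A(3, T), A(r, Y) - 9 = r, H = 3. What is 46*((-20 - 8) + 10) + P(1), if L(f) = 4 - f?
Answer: -868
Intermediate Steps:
A(r, Y) = 9 + r
N(T, Z) = -9 (N(T, Z) = 3 - (9 + 3) = 3 - 1*12 = 3 - 12 = -9)
P(c) = -40 (P(c) = (4 - 9)*(4 - 1*(-4)) = -5*(4 + 4) = -5*8 = -40)
46*((-20 - 8) + 10) + P(1) = 46*((-20 - 8) + 10) - 40 = 46*(-28 + 10) - 40 = 46*(-18) - 40 = -828 - 40 = -868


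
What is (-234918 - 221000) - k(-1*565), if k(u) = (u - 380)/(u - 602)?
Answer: -177352417/389 ≈ -4.5592e+5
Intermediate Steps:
k(u) = (-380 + u)/(-602 + u)
(-234918 - 221000) - k(-1*565) = (-234918 - 221000) - (-380 - 1*565)/(-602 - 1*565) = -455918 - (-380 - 565)/(-602 - 565) = -455918 - (-945)/(-1167) = -455918 - (-1)*(-945)/1167 = -455918 - 1*315/389 = -455918 - 315/389 = -177352417/389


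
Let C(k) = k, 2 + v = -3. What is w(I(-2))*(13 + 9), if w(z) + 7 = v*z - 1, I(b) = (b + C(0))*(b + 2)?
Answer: -176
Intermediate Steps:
v = -5 (v = -2 - 3 = -5)
I(b) = b*(2 + b) (I(b) = (b + 0)*(b + 2) = b*(2 + b))
w(z) = -8 - 5*z (w(z) = -7 + (-5*z - 1) = -7 + (-1 - 5*z) = -8 - 5*z)
w(I(-2))*(13 + 9) = (-8 - (-10)*(2 - 2))*(13 + 9) = (-8 - (-10)*0)*22 = (-8 - 5*0)*22 = (-8 + 0)*22 = -8*22 = -176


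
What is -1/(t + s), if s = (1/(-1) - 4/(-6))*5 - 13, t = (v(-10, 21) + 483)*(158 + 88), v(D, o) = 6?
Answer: -3/360838 ≈ -8.3140e-6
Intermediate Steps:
t = 120294 (t = (6 + 483)*(158 + 88) = 489*246 = 120294)
s = -44/3 (s = (1*(-1) - 4*(-⅙))*5 - 13 = (-1 + ⅔)*5 - 13 = -⅓*5 - 13 = -5/3 - 13 = -44/3 ≈ -14.667)
-1/(t + s) = -1/(120294 - 44/3) = -1/360838/3 = -1*3/360838 = -3/360838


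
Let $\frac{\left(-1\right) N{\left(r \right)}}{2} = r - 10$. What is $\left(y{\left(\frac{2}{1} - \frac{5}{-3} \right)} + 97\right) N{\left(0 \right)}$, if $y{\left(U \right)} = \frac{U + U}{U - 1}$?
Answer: $1995$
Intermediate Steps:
$N{\left(r \right)} = 20 - 2 r$ ($N{\left(r \right)} = - 2 \left(r - 10\right) = - 2 \left(-10 + r\right) = 20 - 2 r$)
$y{\left(U \right)} = \frac{2 U}{-1 + U}$
$\left(y{\left(\frac{2}{1} - \frac{5}{-3} \right)} + 97\right) N{\left(0 \right)} = \left(\frac{2 \left(\frac{2}{1} - \frac{5}{-3}\right)}{-1 + \left(\frac{2}{1} - \frac{5}{-3}\right)} + 97\right) \left(20 - 0\right) = \left(\frac{2 \left(2 \cdot 1 - - \frac{5}{3}\right)}{-1 + \left(2 \cdot 1 - - \frac{5}{3}\right)} + 97\right) \left(20 + 0\right) = \left(\frac{2 \left(2 + \frac{5}{3}\right)}{-1 + \left(2 + \frac{5}{3}\right)} + 97\right) 20 = \left(2 \cdot \frac{11}{3} \frac{1}{-1 + \frac{11}{3}} + 97\right) 20 = \left(2 \cdot \frac{11}{3} \frac{1}{\frac{8}{3}} + 97\right) 20 = \left(2 \cdot \frac{11}{3} \cdot \frac{3}{8} + 97\right) 20 = \left(\frac{11}{4} + 97\right) 20 = \frac{399}{4} \cdot 20 = 1995$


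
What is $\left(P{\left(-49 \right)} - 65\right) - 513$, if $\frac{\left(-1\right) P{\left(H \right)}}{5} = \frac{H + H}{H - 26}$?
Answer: $- \frac{8768}{15} \approx -584.53$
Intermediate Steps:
$P{\left(H \right)} = - \frac{10 H}{-26 + H}$ ($P{\left(H \right)} = - 5 \frac{H + H}{H - 26} = - 5 \frac{2 H}{-26 + H} = - \frac{10 H}{-26 + H}$)
$\left(P{\left(-49 \right)} - 65\right) - 513 = \left(\left(-10\right) \left(-49\right) \frac{1}{-26 - 49} - 65\right) - 513 = \left(\left(-10\right) \left(-49\right) \frac{1}{-75} - 65\right) - 513 = \left(\left(-10\right) \left(-49\right) \left(- \frac{1}{75}\right) - 65\right) - 513 = \left(- \frac{98}{15} - 65\right) - 513 = - \frac{1073}{15} - 513 = - \frac{8768}{15}$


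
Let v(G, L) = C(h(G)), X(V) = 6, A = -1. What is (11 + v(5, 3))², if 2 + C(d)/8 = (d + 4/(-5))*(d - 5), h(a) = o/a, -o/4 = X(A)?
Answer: 117744201/625 ≈ 1.8839e+5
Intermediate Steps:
o = -24 (o = -4*6 = -24)
h(a) = -24/a
C(d) = -16 + 8*(-5 + d)*(-⅘ + d) (C(d) = -16 + 8*((d + 4/(-5))*(d - 5)) = -16 + 8*((d + 4*(-⅕))*(-5 + d)) = -16 + 8*((d - ⅘)*(-5 + d)) = -16 + 8*((-⅘ + d)*(-5 + d)) = -16 + 8*((-5 + d)*(-⅘ + d)) = -16 + 8*(-5 + d)*(-⅘ + d))
v(G, L) = 16 + 4608/G² + 5568/(5*G) (v(G, L) = 16 + 8*(-24/G)² - (-5568)/(5*G) = 16 + 8*(576/G²) + 5568/(5*G) = 16 + 4608/G² + 5568/(5*G))
(11 + v(5, 3))² = (11 + (16 + 4608/5² + (5568/5)/5))² = (11 + (16 + 4608*(1/25) + (5568/5)*(⅕)))² = (11 + (16 + 4608/25 + 5568/25))² = (11 + 10576/25)² = (10851/25)² = 117744201/625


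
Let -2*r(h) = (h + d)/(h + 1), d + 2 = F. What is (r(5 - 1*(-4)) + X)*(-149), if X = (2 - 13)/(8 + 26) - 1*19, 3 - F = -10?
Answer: 102959/34 ≈ 3028.2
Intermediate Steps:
F = 13 (F = 3 - 1*(-10) = 3 + 10 = 13)
d = 11 (d = -2 + 13 = 11)
r(h) = -(11 + h)/(2*(1 + h)) (r(h) = -(h + 11)/(2*(h + 1)) = -(11 + h)/(2*(1 + h)))
X = -657/34 (X = -11/34 - 19 = -657/34 ≈ -19.324)
(r(5 - 1*(-4)) + X)*(-149) = ((-11 - (5 - 1*(-4)))/(2*(1 + (5 - 1*(-4)))) - 657/34)*(-149) = ((-11 - (5 + 4))/(2*(1 + (5 + 4))) - 657/34)*(-149) = ((-11 - 1*9)/(2*(1 + 9)) - 657/34)*(-149) = ((½)*(-11 - 9)/10 - 657/34)*(-149) = ((½)*(⅒)*(-20) - 657/34)*(-149) = (-1 - 657/34)*(-149) = -691/34*(-149) = 102959/34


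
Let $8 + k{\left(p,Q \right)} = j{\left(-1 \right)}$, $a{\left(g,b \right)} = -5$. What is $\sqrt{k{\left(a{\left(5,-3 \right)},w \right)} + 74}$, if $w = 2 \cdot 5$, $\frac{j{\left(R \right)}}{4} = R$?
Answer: $\sqrt{62} \approx 7.874$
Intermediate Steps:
$j{\left(R \right)} = 4 R$
$w = 10$
$k{\left(p,Q \right)} = -12$ ($k{\left(p,Q \right)} = -8 + 4 \left(-1\right) = -8 - 4 = -12$)
$\sqrt{k{\left(a{\left(5,-3 \right)},w \right)} + 74} = \sqrt{-12 + 74} = \sqrt{62}$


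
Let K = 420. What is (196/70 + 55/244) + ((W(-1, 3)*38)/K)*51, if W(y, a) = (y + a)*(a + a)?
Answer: 498709/8540 ≈ 58.397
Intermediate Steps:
W(y, a) = 2*a*(a + y) (W(y, a) = (a + y)*(2*a) = 2*a*(a + y))
(196/70 + 55/244) + ((W(-1, 3)*38)/K)*51 = (196/70 + 55/244) + (((2*3*(3 - 1))*38)/420)*51 = (196*(1/70) + 55*(1/244)) + (((2*3*2)*38)*(1/420))*51 = (14/5 + 55/244) + ((12*38)*(1/420))*51 = 3691/1220 + (456*(1/420))*51 = 3691/1220 + (38/35)*51 = 3691/1220 + 1938/35 = 498709/8540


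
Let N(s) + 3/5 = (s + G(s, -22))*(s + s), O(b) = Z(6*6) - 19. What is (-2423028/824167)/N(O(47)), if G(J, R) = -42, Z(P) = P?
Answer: 12115140/3505182251 ≈ 0.0034564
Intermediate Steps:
O(b) = 17 (O(b) = 6*6 - 19 = 36 - 19 = 17)
N(s) = -⅗ + 2*s*(-42 + s) (N(s) = -⅗ + (s - 42)*(s + s) = -⅗ + (-42 + s)*(2*s) = -⅗ + 2*s*(-42 + s))
(-2423028/824167)/N(O(47)) = (-2423028/824167)/(-⅗ - 84*17 + 2*17²) = (-2423028*1/824167)/(-⅗ - 1428 + 2*289) = -2423028/(824167*(-⅗ - 1428 + 578)) = -2423028/(824167*(-4253/5)) = -2423028/824167*(-5/4253) = 12115140/3505182251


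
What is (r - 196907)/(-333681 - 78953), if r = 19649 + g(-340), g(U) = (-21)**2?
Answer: 176817/412634 ≈ 0.42851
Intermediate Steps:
g(U) = 441
r = 20090 (r = 19649 + 441 = 20090)
(r - 196907)/(-333681 - 78953) = (20090 - 196907)/(-333681 - 78953) = -176817/(-412634) = -176817*(-1/412634) = 176817/412634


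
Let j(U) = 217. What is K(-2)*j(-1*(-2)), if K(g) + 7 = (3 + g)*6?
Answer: -217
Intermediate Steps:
K(g) = 11 + 6*g (K(g) = -7 + (3 + g)*6 = -7 + (18 + 6*g) = 11 + 6*g)
K(-2)*j(-1*(-2)) = (11 + 6*(-2))*217 = (11 - 12)*217 = -1*217 = -217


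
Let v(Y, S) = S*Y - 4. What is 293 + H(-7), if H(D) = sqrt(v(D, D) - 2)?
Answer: 293 + sqrt(43) ≈ 299.56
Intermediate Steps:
v(Y, S) = -4 + S*Y
H(D) = sqrt(-6 + D**2) (H(D) = sqrt((-4 + D*D) - 2) = sqrt((-4 + D**2) - 2) = sqrt(-6 + D**2))
293 + H(-7) = 293 + sqrt(-6 + (-7)**2) = 293 + sqrt(-6 + 49) = 293 + sqrt(43)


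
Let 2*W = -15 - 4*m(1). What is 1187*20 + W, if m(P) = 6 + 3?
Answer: 47429/2 ≈ 23715.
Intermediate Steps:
m(P) = 9
W = -51/2 (W = (-15 - 4*9)/2 = (-15 - 36)/2 = (½)*(-51) = -51/2 ≈ -25.500)
1187*20 + W = 1187*20 - 51/2 = 23740 - 51/2 = 47429/2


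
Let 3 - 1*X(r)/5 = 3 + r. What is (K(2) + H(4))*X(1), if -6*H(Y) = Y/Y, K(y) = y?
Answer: -55/6 ≈ -9.1667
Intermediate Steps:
X(r) = -5*r (X(r) = 15 - 5*(3 + r) = 15 + (-15 - 5*r) = -5*r)
H(Y) = -⅙ (H(Y) = -Y/(6*Y) = -⅙*1 = -⅙)
(K(2) + H(4))*X(1) = (2 - ⅙)*(-5*1) = (11/6)*(-5) = -55/6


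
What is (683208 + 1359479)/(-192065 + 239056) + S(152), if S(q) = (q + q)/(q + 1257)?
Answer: 2892431247/66210319 ≈ 43.685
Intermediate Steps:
S(q) = 2*q/(1257 + q) (S(q) = (2*q)/(1257 + q) = 2*q/(1257 + q))
(683208 + 1359479)/(-192065 + 239056) + S(152) = (683208 + 1359479)/(-192065 + 239056) + 2*152/(1257 + 152) = 2042687/46991 + 2*152/1409 = 2042687*(1/46991) + 2*152*(1/1409) = 2042687/46991 + 304/1409 = 2892431247/66210319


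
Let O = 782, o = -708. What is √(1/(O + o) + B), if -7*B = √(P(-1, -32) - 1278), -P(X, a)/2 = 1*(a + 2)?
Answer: √(3626 - 38332*I*√1218)/518 ≈ 1.581 - 1.5767*I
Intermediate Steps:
P(X, a) = -4 - 2*a (P(X, a) = -2*(a + 2) = -2*(2 + a) = -4 - 2*a)
B = -I*√1218/7 (B = -√((-4 - 2*(-32)) - 1278)/7 = -√((-4 + 64) - 1278)/7 = -√(60 - 1278)/7 = -I*√1218/7 ≈ -4.9857*I)
√(1/(O + o) + B) = √(1/(782 - 708) - I*√1218/7) = √(1/74 - I*√1218/7)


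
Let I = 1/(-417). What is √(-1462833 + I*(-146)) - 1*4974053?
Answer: -4974053 + I*√254370506655/417 ≈ -4.9741e+6 + 1209.5*I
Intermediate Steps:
I = -1/417 ≈ -0.0023981
√(-1462833 + I*(-146)) - 1*4974053 = √(-1462833 - 1/417*(-146)) - 1*4974053 = √(-1462833 + 146/417) - 4974053 = √(-610001215/417) - 4974053 = I*√254370506655/417 - 4974053 = -4974053 + I*√254370506655/417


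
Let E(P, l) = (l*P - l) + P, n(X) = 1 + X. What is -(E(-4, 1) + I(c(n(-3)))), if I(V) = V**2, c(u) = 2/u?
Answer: 8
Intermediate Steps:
E(P, l) = P - l + P*l (E(P, l) = (P*l - l) + P = (-l + P*l) + P = P - l + P*l)
-(E(-4, 1) + I(c(n(-3)))) = -((-4 - 1*1 - 4*1) + (2/(1 - 3))**2) = -((-4 - 1 - 4) + (2/(-2))**2) = -(-9 + (2*(-1/2))**2) = -(-9 + (-1)**2) = -(-9 + 1) = -1*(-8) = 8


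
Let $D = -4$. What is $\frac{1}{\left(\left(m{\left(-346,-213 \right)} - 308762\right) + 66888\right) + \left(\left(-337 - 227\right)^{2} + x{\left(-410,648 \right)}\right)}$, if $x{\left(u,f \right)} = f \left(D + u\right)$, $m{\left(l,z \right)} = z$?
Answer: $- \frac{1}{192263} \approx -5.2012 \cdot 10^{-6}$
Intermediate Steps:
$x{\left(u,f \right)} = f \left(-4 + u\right)$
$\frac{1}{\left(\left(m{\left(-346,-213 \right)} - 308762\right) + 66888\right) + \left(\left(-337 - 227\right)^{2} + x{\left(-410,648 \right)}\right)} = \frac{1}{\left(\left(-213 - 308762\right) + 66888\right) + \left(\left(-337 - 227\right)^{2} + 648 \left(-4 - 410\right)\right)} = \frac{1}{\left(-308975 + 66888\right) + \left(\left(-564\right)^{2} + 648 \left(-414\right)\right)} = \frac{1}{-242087 + \left(318096 - 268272\right)} = \frac{1}{-242087 + 49824} = \frac{1}{-192263} = - \frac{1}{192263}$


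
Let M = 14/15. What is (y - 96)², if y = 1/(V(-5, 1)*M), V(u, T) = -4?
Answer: 29062881/3136 ≈ 9267.5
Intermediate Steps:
M = 14/15 (M = 14*(1/15) = 14/15 ≈ 0.93333)
y = -15/56 (y = 1/(-4*14/15) = 1/(-56/15) = -15/56 ≈ -0.26786)
(y - 96)² = (-15/56 - 96)² = (-5391/56)² = 29062881/3136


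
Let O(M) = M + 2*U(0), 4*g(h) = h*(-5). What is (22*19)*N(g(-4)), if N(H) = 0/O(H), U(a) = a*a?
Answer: 0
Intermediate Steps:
g(h) = -5*h/4 (g(h) = (h*(-5))/4 = (-5*h)/4 = -5*h/4)
U(a) = a²
O(M) = M (O(M) = M + 2*0² = M + 2*0 = M + 0 = M)
N(H) = 0 (N(H) = 0/H = 0)
(22*19)*N(g(-4)) = (22*19)*0 = 418*0 = 0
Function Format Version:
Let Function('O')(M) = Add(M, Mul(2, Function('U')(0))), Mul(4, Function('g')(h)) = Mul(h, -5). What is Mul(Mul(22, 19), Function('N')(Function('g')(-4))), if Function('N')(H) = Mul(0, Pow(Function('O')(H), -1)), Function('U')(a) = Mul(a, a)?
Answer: 0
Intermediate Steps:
Function('g')(h) = Mul(Rational(-5, 4), h) (Function('g')(h) = Mul(Rational(1, 4), Mul(h, -5)) = Mul(Rational(1, 4), Mul(-5, h)) = Mul(Rational(-5, 4), h))
Function('U')(a) = Pow(a, 2)
Function('O')(M) = M (Function('O')(M) = Add(M, Mul(2, Pow(0, 2))) = Add(M, Mul(2, 0)) = Add(M, 0) = M)
Function('N')(H) = 0 (Function('N')(H) = Mul(0, Pow(H, -1)) = 0)
Mul(Mul(22, 19), Function('N')(Function('g')(-4))) = Mul(Mul(22, 19), 0) = Mul(418, 0) = 0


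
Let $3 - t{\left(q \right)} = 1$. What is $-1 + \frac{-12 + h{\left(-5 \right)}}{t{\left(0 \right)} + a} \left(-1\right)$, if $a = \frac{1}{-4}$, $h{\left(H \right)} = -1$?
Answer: $\frac{45}{7} \approx 6.4286$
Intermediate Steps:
$t{\left(q \right)} = 2$ ($t{\left(q \right)} = 3 - 1 = 2$)
$a = - \frac{1}{4} \approx -0.25$
$-1 + \frac{-12 + h{\left(-5 \right)}}{t{\left(0 \right)} + a} \left(-1\right) = -1 + \frac{-12 - 1}{2 - \frac{1}{4}} \left(-1\right) = -1 + - \frac{13}{\frac{7}{4}} \left(-1\right) = -1 + \left(-13\right) \frac{4}{7} \left(-1\right) = -1 - - \frac{52}{7} = -1 + \frac{52}{7} = \frac{45}{7}$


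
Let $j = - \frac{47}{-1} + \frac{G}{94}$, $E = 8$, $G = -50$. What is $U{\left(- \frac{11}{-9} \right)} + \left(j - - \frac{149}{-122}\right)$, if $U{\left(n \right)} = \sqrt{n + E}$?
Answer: $\frac{259445}{5734} + \frac{\sqrt{83}}{3} \approx 48.284$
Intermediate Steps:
$U{\left(n \right)} = \sqrt{8 + n}$ ($U{\left(n \right)} = \sqrt{n + 8} = \sqrt{8 + n}$)
$j = \frac{2184}{47}$ ($j = - \frac{47}{-1} - \frac{50}{94} = \left(-47\right) \left(-1\right) - \frac{25}{47} = 47 - \frac{25}{47} = \frac{2184}{47} \approx 46.468$)
$U{\left(- \frac{11}{-9} \right)} + \left(j - - \frac{149}{-122}\right) = \sqrt{8 - \frac{11}{-9}} + \left(\frac{2184}{47} - - \frac{149}{-122}\right) = \sqrt{8 - - \frac{11}{9}} + \left(\frac{2184}{47} - \left(-149\right) \left(- \frac{1}{122}\right)\right) = \sqrt{8 + \frac{11}{9}} + \left(\frac{2184}{47} - \frac{149}{122}\right) = \sqrt{\frac{83}{9}} + \left(\frac{2184}{47} - \frac{149}{122}\right) = \frac{\sqrt{83}}{3} + \frac{259445}{5734} = \frac{259445}{5734} + \frac{\sqrt{83}}{3}$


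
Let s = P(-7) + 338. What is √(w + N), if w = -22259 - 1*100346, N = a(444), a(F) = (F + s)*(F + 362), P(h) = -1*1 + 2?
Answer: √508493 ≈ 713.09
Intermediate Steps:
P(h) = 1 (P(h) = -1 + 2 = 1)
s = 339 (s = 1 + 338 = 339)
a(F) = (339 + F)*(362 + F) (a(F) = (F + 339)*(F + 362) = (339 + F)*(362 + F))
N = 631098 (N = 122718 + 444² + 701*444 = 122718 + 197136 + 311244 = 631098)
w = -122605 (w = -22259 - 100346 = -122605)
√(w + N) = √(-122605 + 631098) = √508493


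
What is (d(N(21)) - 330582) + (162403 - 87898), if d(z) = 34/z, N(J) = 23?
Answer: -5889737/23 ≈ -2.5608e+5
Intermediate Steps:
(d(N(21)) - 330582) + (162403 - 87898) = (34/23 - 330582) + (162403 - 87898) = (34*(1/23) - 330582) + 74505 = (34/23 - 330582) + 74505 = -7603352/23 + 74505 = -5889737/23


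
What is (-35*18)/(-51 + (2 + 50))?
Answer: -630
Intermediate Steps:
(-35*18)/(-51 + (2 + 50)) = -630/(-51 + 52) = -630/1 = -630*1 = -630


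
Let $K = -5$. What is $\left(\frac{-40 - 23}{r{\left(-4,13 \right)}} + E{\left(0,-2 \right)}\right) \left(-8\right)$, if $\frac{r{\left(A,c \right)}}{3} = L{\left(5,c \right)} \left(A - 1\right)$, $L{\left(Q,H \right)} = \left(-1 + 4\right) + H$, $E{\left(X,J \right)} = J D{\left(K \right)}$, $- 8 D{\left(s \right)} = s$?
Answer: $\frac{79}{10} \approx 7.9$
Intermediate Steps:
$D{\left(s \right)} = - \frac{s}{8}$
$E{\left(X,J \right)} = \frac{5 J}{8}$ ($E{\left(X,J \right)} = J \left(\left(- \frac{1}{8}\right) \left(-5\right)\right) = J \frac{5}{8} = \frac{5 J}{8}$)
$L{\left(Q,H \right)} = 3 + H$
$r{\left(A,c \right)} = 3 \left(-1 + A\right) \left(3 + c\right)$ ($r{\left(A,c \right)} = 3 \left(3 + c\right) \left(A - 1\right) = 3 \left(3 + c\right) \left(-1 + A\right) = 3 \left(-1 + A\right) \left(3 + c\right)$)
$\left(\frac{-40 - 23}{r{\left(-4,13 \right)}} + E{\left(0,-2 \right)}\right) \left(-8\right) = \left(\frac{-40 - 23}{3 \left(-1 - 4\right) \left(3 + 13\right)} + \frac{5}{8} \left(-2\right)\right) \left(-8\right) = \left(- \frac{63}{3 \left(-5\right) 16} - \frac{5}{4}\right) \left(-8\right) = \left(- \frac{63}{-240} - \frac{5}{4}\right) \left(-8\right) = \left(\left(-63\right) \left(- \frac{1}{240}\right) - \frac{5}{4}\right) \left(-8\right) = \left(\frac{21}{80} - \frac{5}{4}\right) \left(-8\right) = \left(- \frac{79}{80}\right) \left(-8\right) = \frac{79}{10}$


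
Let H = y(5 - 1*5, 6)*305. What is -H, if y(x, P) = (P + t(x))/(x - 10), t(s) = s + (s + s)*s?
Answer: 183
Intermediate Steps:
t(s) = s + 2*s**2 (t(s) = s + (2*s)*s = s + 2*s**2)
y(x, P) = (P + x*(1 + 2*x))/(-10 + x) (y(x, P) = (P + x*(1 + 2*x))/(x - 10) = (P + x*(1 + 2*x))/(-10 + x))
H = -183 (H = ((6 + (5 - 1*5)*(1 + 2*(5 - 1*5)))/(-10 + (5 - 1*5)))*305 = ((6 + (5 - 5)*(1 + 2*(5 - 5)))/(-10 + (5 - 5)))*305 = ((6 + 0*(1 + 2*0))/(-10 + 0))*305 = ((6 + 0*(1 + 0))/(-10))*305 = -(6 + 0*1)/10*305 = -(6 + 0)/10*305 = -1/10*6*305 = -3/5*305 = -183)
-H = -1*(-183) = 183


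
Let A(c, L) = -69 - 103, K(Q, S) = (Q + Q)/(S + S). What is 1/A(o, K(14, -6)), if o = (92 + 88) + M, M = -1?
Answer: -1/172 ≈ -0.0058140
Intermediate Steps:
K(Q, S) = Q/S (K(Q, S) = (2*Q)/((2*S)) = (2*Q)*(1/(2*S)) = Q/S)
o = 179 (o = (92 + 88) - 1 = 180 - 1 = 179)
A(c, L) = -172
1/A(o, K(14, -6)) = 1/(-172) = -1/172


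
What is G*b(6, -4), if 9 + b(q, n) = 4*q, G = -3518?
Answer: -52770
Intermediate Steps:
b(q, n) = -9 + 4*q
G*b(6, -4) = -3518*(-9 + 4*6) = -3518*(-9 + 24) = -3518*15 = -52770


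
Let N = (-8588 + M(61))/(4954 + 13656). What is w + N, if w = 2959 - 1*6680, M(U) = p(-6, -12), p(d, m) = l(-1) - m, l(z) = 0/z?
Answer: -34628193/9305 ≈ -3721.5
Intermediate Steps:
l(z) = 0
p(d, m) = -m (p(d, m) = 0 - m = -m)
M(U) = 12 (M(U) = -1*(-12) = 12)
w = -3721 (w = 2959 - 6680 = -3721)
N = -4288/9305 (N = (-8588 + 12)/(4954 + 13656) = -8576/18610 = -8576*1/18610 = -4288/9305 ≈ -0.46083)
w + N = -3721 - 4288/9305 = -34628193/9305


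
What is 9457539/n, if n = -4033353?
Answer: -3152513/1344451 ≈ -2.3448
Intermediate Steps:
9457539/n = 9457539/(-4033353) = 9457539*(-1/4033353) = -3152513/1344451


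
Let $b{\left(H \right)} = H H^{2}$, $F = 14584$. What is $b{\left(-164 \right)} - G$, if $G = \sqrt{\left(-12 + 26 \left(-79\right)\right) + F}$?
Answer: $-4410944 - \sqrt{12518} \approx -4.4111 \cdot 10^{6}$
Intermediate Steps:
$b{\left(H \right)} = H^{3}$
$G = \sqrt{12518}$ ($G = \sqrt{\left(-12 + 26 \left(-79\right)\right) + 14584} = \sqrt{\left(-12 - 2054\right) + 14584} = \sqrt{-2066 + 14584} = \sqrt{12518} \approx 111.88$)
$b{\left(-164 \right)} - G = \left(-164\right)^{3} - \sqrt{12518} = -4410944 - \sqrt{12518}$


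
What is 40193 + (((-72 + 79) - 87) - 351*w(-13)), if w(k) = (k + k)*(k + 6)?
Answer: -23769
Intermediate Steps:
w(k) = 2*k*(6 + k) (w(k) = (2*k)*(6 + k) = 2*k*(6 + k))
40193 + (((-72 + 79) - 87) - 351*w(-13)) = 40193 + (((-72 + 79) - 87) - 702*(-13)*(6 - 13)) = 40193 + ((7 - 87) - 702*(-13)*(-7)) = 40193 + (-80 - 351*182) = 40193 + (-80 - 63882) = 40193 - 63962 = -23769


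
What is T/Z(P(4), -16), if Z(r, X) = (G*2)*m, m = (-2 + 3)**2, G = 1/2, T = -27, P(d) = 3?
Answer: -27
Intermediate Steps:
G = 1/2 ≈ 0.50000
m = 1 (m = 1**2 = 1)
Z(r, X) = 1 (Z(r, X) = ((1/2)*2)*1 = 1*1 = 1)
T/Z(P(4), -16) = -27/1 = -27*1 = -27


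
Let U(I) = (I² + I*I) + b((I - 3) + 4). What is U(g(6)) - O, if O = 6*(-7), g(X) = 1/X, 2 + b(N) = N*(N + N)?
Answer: 385/9 ≈ 42.778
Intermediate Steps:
b(N) = -2 + 2*N² (b(N) = -2 + N*(N + N) = -2 + N*(2*N) = -2 + 2*N²)
g(X) = 1/X
O = -42
U(I) = -2 + 2*I² + 2*(1 + I)² (U(I) = (I² + I*I) + (-2 + 2*((I - 3) + 4)²) = (I² + I²) + (-2 + 2*((-3 + I) + 4)²) = 2*I² + (-2 + 2*(1 + I)²) = -2 + 2*I² + 2*(1 + I)²)
U(g(6)) - O = 4*(1 + 1/6)/6 - 1*(-42) = 4*(⅙)*(1 + ⅙) + 42 = 4*(⅙)*(7/6) + 42 = 7/9 + 42 = 385/9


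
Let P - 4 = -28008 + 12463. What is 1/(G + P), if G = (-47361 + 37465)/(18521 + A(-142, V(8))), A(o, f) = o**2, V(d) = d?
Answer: -38685/601213481 ≈ -6.4345e-5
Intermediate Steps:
G = -9896/38685 (G = (-47361 + 37465)/(18521 + (-142)**2) = -9896/(18521 + 20164) = -9896/38685 ≈ -0.25581)
P = -15541 (P = 4 + (-28008 + 12463) = 4 - 15545 = -15541)
1/(G + P) = 1/(-9896/38685 - 15541) = 1/(-601213481/38685) = -38685/601213481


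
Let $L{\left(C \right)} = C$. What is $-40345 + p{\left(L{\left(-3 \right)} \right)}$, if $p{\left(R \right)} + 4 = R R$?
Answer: $-40340$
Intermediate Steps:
$p{\left(R \right)} = -4 + R^{2}$ ($p{\left(R \right)} = -4 + R R = -4 + R^{2}$)
$-40345 + p{\left(L{\left(-3 \right)} \right)} = -40345 - \left(4 - \left(-3\right)^{2}\right) = -40345 + \left(-4 + 9\right) = -40345 + 5 = -40340$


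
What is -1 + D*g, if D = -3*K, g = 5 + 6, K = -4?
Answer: 131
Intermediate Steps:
g = 11
D = 12 (D = -3*(-4) = 12)
-1 + D*g = -1 + 12*11 = -1 + 132 = 131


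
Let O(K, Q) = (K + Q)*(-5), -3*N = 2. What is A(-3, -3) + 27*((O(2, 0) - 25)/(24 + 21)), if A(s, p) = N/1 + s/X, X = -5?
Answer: -316/15 ≈ -21.067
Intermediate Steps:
N = -2/3 (N = -1/3*2 = -2/3 ≈ -0.66667)
O(K, Q) = -5*K - 5*Q
A(s, p) = -2/3 - s/5 (A(s, p) = -2/3/1 + s/(-5) = -2/3*1 + s*(-1/5) = -2/3 - s/5)
A(-3, -3) + 27*((O(2, 0) - 25)/(24 + 21)) = (-2/3 - 1/5*(-3)) + 27*(((-5*2 - 5*0) - 25)/(24 + 21)) = (-2/3 + 3/5) + 27*(((-10 + 0) - 25)/45) = -1/15 + 27*((-10 - 25)*(1/45)) = -1/15 + 27*(-35*1/45) = -1/15 + 27*(-7/9) = -1/15 - 21 = -316/15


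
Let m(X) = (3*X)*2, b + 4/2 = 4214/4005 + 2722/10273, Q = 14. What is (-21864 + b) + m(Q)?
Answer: -896130584398/41143365 ≈ -21781.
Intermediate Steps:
b = -28094698/41143365 (b = -2 + (4214/4005 + 2722/10273) = -2 + 54192032/41143365 = -28094698/41143365 ≈ -0.68285)
m(X) = 6*X
(-21864 + b) + m(Q) = (-21864 - 28094698/41143365) + 6*14 = -899586627058/41143365 + 84 = -896130584398/41143365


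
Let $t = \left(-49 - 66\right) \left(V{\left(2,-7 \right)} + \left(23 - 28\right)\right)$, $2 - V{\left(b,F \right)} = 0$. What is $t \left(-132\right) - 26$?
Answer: $-45566$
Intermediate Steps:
$V{\left(b,F \right)} = 2$ ($V{\left(b,F \right)} = 2 - 0 = 2 + 0 = 2$)
$t = 345$ ($t = \left(-49 - 66\right) \left(2 + \left(23 - 28\right)\right) = - 115 \left(2 - 5\right) = \left(-115\right) \left(-3\right) = 345$)
$t \left(-132\right) - 26 = 345 \left(-132\right) - 26 = -45540 - 26 = -45566$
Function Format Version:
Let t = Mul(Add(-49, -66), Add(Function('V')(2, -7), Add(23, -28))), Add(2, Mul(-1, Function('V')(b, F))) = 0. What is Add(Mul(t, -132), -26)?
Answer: -45566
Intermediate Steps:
Function('V')(b, F) = 2 (Function('V')(b, F) = Add(2, Mul(-1, 0)) = Add(2, 0) = 2)
t = 345 (t = Mul(Add(-49, -66), Add(2, Add(23, -28))) = Mul(-115, Add(2, -5)) = Mul(-115, -3) = 345)
Add(Mul(t, -132), -26) = Add(Mul(345, -132), -26) = Add(-45540, -26) = -45566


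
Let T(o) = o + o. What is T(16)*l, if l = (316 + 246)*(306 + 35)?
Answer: 6132544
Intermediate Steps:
T(o) = 2*o
l = 191642 (l = 562*341 = 191642)
T(16)*l = (2*16)*191642 = 32*191642 = 6132544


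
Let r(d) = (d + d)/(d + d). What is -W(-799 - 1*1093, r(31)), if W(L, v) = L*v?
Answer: 1892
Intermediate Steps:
r(d) = 1 (r(d) = (2*d)/((2*d)) = (2*d)*(1/(2*d)) = 1)
-W(-799 - 1*1093, r(31)) = -(-799 - 1*1093) = -(-799 - 1093) = -(-1892) = -1*(-1892) = 1892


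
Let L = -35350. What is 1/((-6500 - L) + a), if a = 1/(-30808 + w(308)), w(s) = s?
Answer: 30500/879924999 ≈ 3.4662e-5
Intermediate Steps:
a = -1/30500 (a = 1/(-30808 + 308) = 1/(-30500) = -1/30500 ≈ -3.2787e-5)
1/((-6500 - L) + a) = 1/((-6500 - 1*(-35350)) - 1/30500) = 1/((-6500 + 35350) - 1/30500) = 1/(28850 - 1/30500) = 1/(879924999/30500) = 30500/879924999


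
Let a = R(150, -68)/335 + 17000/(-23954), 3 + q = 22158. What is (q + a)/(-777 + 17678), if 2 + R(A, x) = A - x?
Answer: 88892135257/67811797795 ≈ 1.3109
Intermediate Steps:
q = 22155 (q = -3 + 22158 = 22155)
R(A, x) = -2 + A - x (R(A, x) = -2 + (A - x) = -2 + A - x)
a = -260468/4012295 (a = (-2 + 150 - 1*(-68))/335 + 17000/(-23954) = (-2 + 150 + 68)*(1/335) + 17000*(-1/23954) = 216*(1/335) - 8500/11977 = 216/335 - 8500/11977 = -260468/4012295 ≈ -0.064917)
(q + a)/(-777 + 17678) = (22155 - 260468/4012295)/(-777 + 17678) = (88892135257/4012295)/16901 = (88892135257/4012295)*(1/16901) = 88892135257/67811797795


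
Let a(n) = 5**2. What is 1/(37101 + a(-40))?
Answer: 1/37126 ≈ 2.6935e-5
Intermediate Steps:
a(n) = 25
1/(37101 + a(-40)) = 1/(37101 + 25) = 1/37126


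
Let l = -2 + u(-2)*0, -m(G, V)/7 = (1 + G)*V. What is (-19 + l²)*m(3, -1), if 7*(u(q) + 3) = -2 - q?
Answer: -420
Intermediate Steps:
u(q) = -23/7 - q/7 (u(q) = -3 + (-2 - q)/7 = -3 + (-2/7 - q/7) = -23/7 - q/7)
m(G, V) = -7*V*(1 + G) (m(G, V) = -7*(1 + G)*V = -7*V*(1 + G))
l = -2 (l = -2 + (-23/7 - ⅐*(-2))*0 = -2 + (-23/7 + 2/7)*0 = -2 - 3*0 = -2 + 0 = -2)
(-19 + l²)*m(3, -1) = (-19 + (-2)²)*(-7*(-1)*(1 + 3)) = (-19 + 4)*(-7*(-1)*4) = -15*28 = -420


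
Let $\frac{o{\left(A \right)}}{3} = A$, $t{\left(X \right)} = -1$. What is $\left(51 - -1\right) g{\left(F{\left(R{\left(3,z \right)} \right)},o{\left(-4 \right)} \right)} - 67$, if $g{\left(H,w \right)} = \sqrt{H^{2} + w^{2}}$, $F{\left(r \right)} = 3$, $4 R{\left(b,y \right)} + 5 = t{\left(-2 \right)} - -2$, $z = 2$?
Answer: $-67 + 156 \sqrt{17} \approx 576.2$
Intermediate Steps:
$R{\left(b,y \right)} = -1$ ($R{\left(b,y \right)} = - \frac{5}{4} + \frac{-1 - -2}{4} = - \frac{5}{4} + \frac{-1 + 2}{4} = - \frac{5}{4} + \frac{1}{4} \cdot 1 = - \frac{5}{4} + \frac{1}{4} = -1$)
$o{\left(A \right)} = 3 A$
$\left(51 - -1\right) g{\left(F{\left(R{\left(3,z \right)} \right)},o{\left(-4 \right)} \right)} - 67 = \left(51 - -1\right) \sqrt{3^{2} + \left(3 \left(-4\right)\right)^{2}} - 67 = \left(51 + 1\right) \sqrt{9 + \left(-12\right)^{2}} - 67 = 52 \sqrt{9 + 144} - 67 = 52 \sqrt{153} - 67 = 52 \cdot 3 \sqrt{17} - 67 = 156 \sqrt{17} - 67 = -67 + 156 \sqrt{17}$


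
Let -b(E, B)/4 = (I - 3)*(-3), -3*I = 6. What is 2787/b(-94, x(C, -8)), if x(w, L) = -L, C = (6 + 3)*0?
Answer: -929/20 ≈ -46.450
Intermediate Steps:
I = -2 (I = -⅓*6 = -2)
C = 0 (C = 9*0 = 0)
b(E, B) = -60 (b(E, B) = -4*(-2 - 3)*(-3) = -(-20)*(-3) = -4*15 = -60)
2787/b(-94, x(C, -8)) = 2787/(-60) = 2787*(-1/60) = -929/20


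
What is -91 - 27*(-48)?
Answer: 1205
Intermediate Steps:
-91 - 27*(-48) = -91 + 1296 = 1205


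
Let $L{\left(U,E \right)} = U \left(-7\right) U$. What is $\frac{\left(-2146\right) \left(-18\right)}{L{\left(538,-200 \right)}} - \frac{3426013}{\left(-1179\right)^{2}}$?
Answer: $- \frac{1748791712788}{704093297607} \approx -2.4837$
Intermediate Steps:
$L{\left(U,E \right)} = - 7 U^{2}$ ($L{\left(U,E \right)} = - 7 U U = - 7 U^{2}$)
$\frac{\left(-2146\right) \left(-18\right)}{L{\left(538,-200 \right)}} - \frac{3426013}{\left(-1179\right)^{2}} = \frac{\left(-2146\right) \left(-18\right)}{\left(-7\right) 538^{2}} - \frac{3426013}{\left(-1179\right)^{2}} = \frac{38628}{\left(-7\right) 289444} - \frac{3426013}{1390041} = \frac{38628}{-2026108} - \frac{3426013}{1390041} = 38628 \left(- \frac{1}{2026108}\right) - \frac{3426013}{1390041} = - \frac{9657}{506527} - \frac{3426013}{1390041} = - \frac{1748791712788}{704093297607}$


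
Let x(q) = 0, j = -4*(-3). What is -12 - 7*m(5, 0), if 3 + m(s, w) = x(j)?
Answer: 9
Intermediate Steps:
j = 12
m(s, w) = -3 (m(s, w) = -3 + 0 = -3)
-12 - 7*m(5, 0) = -12 - 7*(-3) = -12 + 21 = 9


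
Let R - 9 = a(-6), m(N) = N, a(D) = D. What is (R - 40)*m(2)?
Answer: -74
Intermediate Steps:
R = 3 (R = 9 - 6 = 3)
(R - 40)*m(2) = (3 - 40)*2 = -37*2 = -74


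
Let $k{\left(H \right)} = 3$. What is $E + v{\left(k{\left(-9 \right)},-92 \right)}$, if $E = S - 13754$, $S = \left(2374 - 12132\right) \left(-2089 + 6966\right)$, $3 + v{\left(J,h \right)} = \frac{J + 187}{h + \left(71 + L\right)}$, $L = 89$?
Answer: $- \frac{1618519687}{34} \approx -4.7604 \cdot 10^{7}$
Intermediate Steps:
$v{\left(J,h \right)} = -3 + \frac{187 + J}{160 + h}$ ($v{\left(J,h \right)} = -3 + \frac{J + 187}{h + \left(71 + 89\right)} = -3 + \frac{187 + J}{h + 160} = -3 + \frac{187 + J}{160 + h}$)
$S = -47589766$ ($S = \left(-9758\right) 4877 = -47589766$)
$E = -47603520$ ($E = -47589766 - 13754 = -47603520$)
$E + v{\left(k{\left(-9 \right)},-92 \right)} = -47603520 + \frac{-293 + 3 - -276}{160 - 92} = -47603520 + \frac{-293 + 3 + 276}{68} = -47603520 + \frac{1}{68} \left(-14\right) = -47603520 - \frac{7}{34} = - \frac{1618519687}{34}$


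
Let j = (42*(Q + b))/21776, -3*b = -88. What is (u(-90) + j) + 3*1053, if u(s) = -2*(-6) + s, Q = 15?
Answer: 33546859/10888 ≈ 3081.1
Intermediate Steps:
b = 88/3 (b = -⅓*(-88) = 88/3 ≈ 29.333)
u(s) = 12 + s
j = 931/10888 (j = (42*(15 + 88/3))/21776 = (42*(133/3))*(1/21776) = 1862*(1/21776) = 931/10888 ≈ 0.085507)
(u(-90) + j) + 3*1053 = ((12 - 90) + 931/10888) + 3*1053 = (-78 + 931/10888) + 3159 = -848333/10888 + 3159 = 33546859/10888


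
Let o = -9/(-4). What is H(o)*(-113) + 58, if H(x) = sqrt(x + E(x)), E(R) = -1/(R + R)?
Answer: 58 - 113*sqrt(73)/6 ≈ -102.91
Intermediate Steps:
o = 9/4 (o = -9*(-1/4) = 9/4 ≈ 2.2500)
E(R) = -1/(2*R)
H(x) = sqrt(x - 1/(2*x))
H(o)*(-113) + 58 = (sqrt(-2/9/4 + 4*(9/4))/2)*(-113) + 58 = (sqrt(-2*4/9 + 9)/2)*(-113) + 58 = (sqrt(-8/9 + 9)/2)*(-113) + 58 = (sqrt(73/9)/2)*(-113) + 58 = ((sqrt(73)/3)/2)*(-113) + 58 = (sqrt(73)/6)*(-113) + 58 = -113*sqrt(73)/6 + 58 = 58 - 113*sqrt(73)/6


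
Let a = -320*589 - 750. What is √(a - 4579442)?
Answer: 4*I*√298042 ≈ 2183.7*I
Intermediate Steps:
a = -189230 (a = -188480 - 750 = -189230)
√(a - 4579442) = √(-189230 - 4579442) = √(-4768672) = 4*I*√298042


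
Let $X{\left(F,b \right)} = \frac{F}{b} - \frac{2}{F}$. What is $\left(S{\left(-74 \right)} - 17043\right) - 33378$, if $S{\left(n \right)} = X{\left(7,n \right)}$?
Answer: $- \frac{26118275}{518} \approx -50421.0$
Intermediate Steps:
$X{\left(F,b \right)} = - \frac{2}{F} + \frac{F}{b}$
$S{\left(n \right)} = - \frac{2}{7} + \frac{7}{n}$
$\left(S{\left(-74 \right)} - 17043\right) - 33378 = \left(\left(- \frac{2}{7} + \frac{7}{-74}\right) - 17043\right) - 33378 = \left(\left(- \frac{2}{7} + 7 \left(- \frac{1}{74}\right)\right) - 17043\right) - 33378 = \left(\left(- \frac{2}{7} - \frac{7}{74}\right) - 17043\right) - 33378 = \left(- \frac{197}{518} - 17043\right) - 33378 = - \frac{8828471}{518} - 33378 = - \frac{26118275}{518}$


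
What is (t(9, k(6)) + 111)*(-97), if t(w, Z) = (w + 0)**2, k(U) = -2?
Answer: -18624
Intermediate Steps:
t(w, Z) = w**2
(t(9, k(6)) + 111)*(-97) = (9**2 + 111)*(-97) = (81 + 111)*(-97) = 192*(-97) = -18624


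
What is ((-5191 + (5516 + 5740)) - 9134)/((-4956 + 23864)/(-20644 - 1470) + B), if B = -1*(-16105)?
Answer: -33933933/178063531 ≈ -0.19057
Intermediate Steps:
B = 16105
((-5191 + (5516 + 5740)) - 9134)/((-4956 + 23864)/(-20644 - 1470) + B) = ((-5191 + (5516 + 5740)) - 9134)/((-4956 + 23864)/(-20644 - 1470) + 16105) = ((-5191 + 11256) - 9134)/(18908/(-22114) + 16105) = (6065 - 9134)/(18908*(-1/22114) + 16105) = -3069/(-9454/11057 + 16105) = -3069/178063531/11057 = -3069*11057/178063531 = -33933933/178063531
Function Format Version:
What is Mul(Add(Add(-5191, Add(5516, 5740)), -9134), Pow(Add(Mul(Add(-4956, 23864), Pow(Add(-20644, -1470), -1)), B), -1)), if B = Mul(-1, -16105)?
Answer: Rational(-33933933, 178063531) ≈ -0.19057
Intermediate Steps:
B = 16105
Mul(Add(Add(-5191, Add(5516, 5740)), -9134), Pow(Add(Mul(Add(-4956, 23864), Pow(Add(-20644, -1470), -1)), B), -1)) = Mul(Add(Add(-5191, Add(5516, 5740)), -9134), Pow(Add(Mul(Add(-4956, 23864), Pow(Add(-20644, -1470), -1)), 16105), -1)) = Mul(Add(Add(-5191, 11256), -9134), Pow(Add(Mul(18908, Pow(-22114, -1)), 16105), -1)) = Mul(Add(6065, -9134), Pow(Add(Mul(18908, Rational(-1, 22114)), 16105), -1)) = Mul(-3069, Pow(Add(Rational(-9454, 11057), 16105), -1)) = Mul(-3069, Pow(Rational(178063531, 11057), -1)) = Mul(-3069, Rational(11057, 178063531)) = Rational(-33933933, 178063531)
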